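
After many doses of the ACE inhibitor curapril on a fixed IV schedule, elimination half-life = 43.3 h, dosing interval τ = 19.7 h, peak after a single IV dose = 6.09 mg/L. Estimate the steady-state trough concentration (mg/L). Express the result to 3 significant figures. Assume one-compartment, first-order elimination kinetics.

16.4 mg/L

k = ln2 / t½ = 0.693147 / 43.3 = 0.01601 h⁻¹
e^(−kτ) = e^(−0.01601 × 19.7) = 0.7295
Accumulation ratio R = 1 / (1 − e^(−kτ)) = 1 / (1 − 0.7295) = 3.697
Steady-state trough = C₀ × R × e^(−kτ) = 6.09 × 3.697 × 0.7295 = 16.42 mg/L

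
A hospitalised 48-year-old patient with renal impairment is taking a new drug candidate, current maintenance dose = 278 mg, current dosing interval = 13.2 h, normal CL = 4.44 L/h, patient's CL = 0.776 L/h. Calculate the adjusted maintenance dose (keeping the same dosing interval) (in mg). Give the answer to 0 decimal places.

To keep the same average steady-state level, dosing rate must scale with clearance.
CL ratio = 0.776 / 4.44 = 0.1748
New dose (same interval) = 278 × 0.1748 = 48.59 mg

49 mg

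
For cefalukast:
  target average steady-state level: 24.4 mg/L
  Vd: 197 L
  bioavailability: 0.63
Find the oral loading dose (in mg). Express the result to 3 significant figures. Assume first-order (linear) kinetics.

LD = Css × Vd / F = 24.4 × 197 / 0.63 = 7630 mg

7630 mg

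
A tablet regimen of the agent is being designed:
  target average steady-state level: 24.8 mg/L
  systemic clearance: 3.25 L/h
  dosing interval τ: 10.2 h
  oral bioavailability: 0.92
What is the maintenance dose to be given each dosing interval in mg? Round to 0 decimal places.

894 mg

At steady state, F × (Dose/τ) = Css × CL.
Dose = Css × CL × τ / F = 24.8 × 3.250 × 10.2 / 0.92 = 893.6 mg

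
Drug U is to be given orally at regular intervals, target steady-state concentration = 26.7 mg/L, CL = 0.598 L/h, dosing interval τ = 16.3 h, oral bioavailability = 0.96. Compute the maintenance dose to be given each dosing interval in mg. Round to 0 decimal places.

At steady state, F × (Dose/τ) = Css × CL.
Dose = Css × CL × τ / F = 26.7 × 0.5980 × 16.3 / 0.96 = 271.1 mg

271 mg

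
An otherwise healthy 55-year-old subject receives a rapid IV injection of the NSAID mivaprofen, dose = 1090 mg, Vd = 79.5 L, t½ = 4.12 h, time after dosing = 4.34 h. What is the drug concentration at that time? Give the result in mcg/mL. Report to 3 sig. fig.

C₀ = Dose / Vd = 1090 / 79.5 = 13.71 mg/L
k = ln2 / t½ = 0.693147 / 4.12 = 0.1682 h⁻¹
C = C₀ · e^(−k·t) = 13.71 × e^(−0.1682 × 4.34)
  = 13.71 × 0.4819 = 6.607 mg/L
(6.607 mg/L = 6.607 mcg/mL)

6.61 mcg/mL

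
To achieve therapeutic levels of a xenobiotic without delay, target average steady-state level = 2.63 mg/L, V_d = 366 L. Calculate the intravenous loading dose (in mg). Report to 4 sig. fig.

962.6 mg

LD = Css × Vd = 2.63 × 366 = 962.6 mg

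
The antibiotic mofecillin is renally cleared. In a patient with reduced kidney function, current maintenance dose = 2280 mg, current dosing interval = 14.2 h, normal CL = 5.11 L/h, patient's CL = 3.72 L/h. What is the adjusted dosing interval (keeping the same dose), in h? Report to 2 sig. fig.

To keep the same average steady-state level, dosing rate must scale with clearance.
CL ratio = 3.72 / 5.11 = 0.7280
New interval (same dose) = 14.2 / 0.7280 = 19.51 h

20 h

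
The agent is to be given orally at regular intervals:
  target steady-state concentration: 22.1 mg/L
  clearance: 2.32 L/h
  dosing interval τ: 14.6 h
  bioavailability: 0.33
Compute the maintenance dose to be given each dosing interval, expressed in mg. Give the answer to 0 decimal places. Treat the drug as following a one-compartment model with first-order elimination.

At steady state, F × (Dose/τ) = Css × CL.
Dose = Css × CL × τ / F = 22.1 × 2.320 × 14.6 / 0.33 = 2268 mg

2268 mg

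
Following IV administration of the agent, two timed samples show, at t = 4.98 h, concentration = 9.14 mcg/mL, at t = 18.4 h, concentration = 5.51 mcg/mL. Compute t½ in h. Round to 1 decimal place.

k = ln(C₁/C₂) / (t₂ − t₁) = ln(9.14/5.51) / (18.4 − 4.98)
  = 0.5061 / 13.42 = 0.03771 h⁻¹
t½ = ln2 / k = 0.693147 / 0.03771 = 18.38 h

18.4 h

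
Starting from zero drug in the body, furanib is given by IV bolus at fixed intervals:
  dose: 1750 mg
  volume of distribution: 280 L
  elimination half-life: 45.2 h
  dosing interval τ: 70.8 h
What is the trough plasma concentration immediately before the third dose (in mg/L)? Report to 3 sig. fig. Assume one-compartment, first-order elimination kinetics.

2.82 mg/L

C₀ per dose = Dose / Vd = 1750 / 280 = 6.250 mg/L
k = ln2 / t½ = 0.693147 / 45.2 = 0.01534 h⁻¹
Fraction remaining after one interval: r = e^(−kτ) = e^(−0.01534 × 70.8) = 0.3375
Before dose 3, 2 doses have been given (aged 1τ, 2τ).
C_trough = C₀ × (r + r²) = 6.250 × (0.3375 + 0.1139) = 2.821 mg/L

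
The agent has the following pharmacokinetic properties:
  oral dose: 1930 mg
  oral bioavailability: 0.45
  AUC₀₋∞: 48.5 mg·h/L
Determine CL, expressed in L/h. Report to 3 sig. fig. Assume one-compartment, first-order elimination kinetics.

17.9 L/h

CL = F·Dose / AUC = 0.45 × 1930 / 48.5 = 17.91 L/h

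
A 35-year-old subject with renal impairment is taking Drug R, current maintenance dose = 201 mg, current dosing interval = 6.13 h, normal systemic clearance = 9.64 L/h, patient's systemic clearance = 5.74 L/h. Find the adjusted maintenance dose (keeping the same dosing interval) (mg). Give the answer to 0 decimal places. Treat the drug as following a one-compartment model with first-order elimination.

120 mg

To keep the same average steady-state level, dosing rate must scale with clearance.
CL ratio = 5.74 / 9.64 = 0.5954
New dose (same interval) = 201 × 0.5954 = 119.7 mg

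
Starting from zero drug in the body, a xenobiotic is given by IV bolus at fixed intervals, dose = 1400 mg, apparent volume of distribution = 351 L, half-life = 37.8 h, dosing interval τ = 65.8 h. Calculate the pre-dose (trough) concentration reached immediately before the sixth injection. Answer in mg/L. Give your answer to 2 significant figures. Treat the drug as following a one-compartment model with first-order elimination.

1.7 mg/L

C₀ per dose = Dose / Vd = 1400 / 351 = 3.989 mg/L
k = ln2 / t½ = 0.693147 / 37.8 = 0.01834 h⁻¹
Fraction remaining after one interval: r = e^(−kτ) = e^(−0.01834 × 65.8) = 0.2992
Before dose 6, 5 doses have been given (aged 1τ, 2τ, 3τ, 4τ, 5τ).
C_trough = C₀ × (r + r² + … + r^5) = C₀ × r(1−r^5)/(1−r)
        = 3.989 × 0.2992 × (1 − 0.002398) / (1 − 0.2992) = 1.699 mg/L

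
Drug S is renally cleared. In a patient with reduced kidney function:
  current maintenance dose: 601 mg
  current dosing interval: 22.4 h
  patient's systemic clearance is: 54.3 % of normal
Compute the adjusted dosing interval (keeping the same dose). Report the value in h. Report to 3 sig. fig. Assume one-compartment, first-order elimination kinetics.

To keep the same average steady-state level, dosing rate must scale with clearance.
CL ratio = 54.3 / 100 = 0.5430
New interval (same dose) = 22.4 / 0.5430 = 41.25 h

41.3 h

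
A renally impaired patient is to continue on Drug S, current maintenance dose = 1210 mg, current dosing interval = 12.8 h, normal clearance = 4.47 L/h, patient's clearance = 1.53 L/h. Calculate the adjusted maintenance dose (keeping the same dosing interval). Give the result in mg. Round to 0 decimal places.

414 mg

To keep the same average steady-state level, dosing rate must scale with clearance.
CL ratio = 1.53 / 4.47 = 0.3423
New dose (same interval) = 1210 × 0.3423 = 414.2 mg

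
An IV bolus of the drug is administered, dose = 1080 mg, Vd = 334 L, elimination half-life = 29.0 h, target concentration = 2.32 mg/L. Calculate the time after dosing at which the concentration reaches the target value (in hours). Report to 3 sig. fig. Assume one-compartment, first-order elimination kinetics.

C₀ = Dose / Vd = 1080 / 334 = 3.234 mg/L
k = ln2 / t½ = 0.693147 / 29.0 = 0.02390 h⁻¹
t = ln(C₀ / C) / k = ln(3.234 / 2.32) / 0.02390
  = ln(1.394) / 0.02390 = 0.3322 / 0.02390 = 13.90 h

13.9 h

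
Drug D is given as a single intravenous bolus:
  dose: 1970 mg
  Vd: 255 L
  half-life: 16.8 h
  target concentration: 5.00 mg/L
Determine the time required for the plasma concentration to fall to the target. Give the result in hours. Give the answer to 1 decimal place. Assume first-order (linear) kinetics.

C₀ = Dose / Vd = 1970 / 255 = 7.725 mg/L
k = ln2 / t½ = 0.693147 / 16.8 = 0.04126 h⁻¹
t = ln(C₀ / C) / k = ln(7.725 / 5.00) / 0.04126
  = ln(1.545) / 0.04126 = 0.4350 / 0.04126 = 10.54 h

10.5 h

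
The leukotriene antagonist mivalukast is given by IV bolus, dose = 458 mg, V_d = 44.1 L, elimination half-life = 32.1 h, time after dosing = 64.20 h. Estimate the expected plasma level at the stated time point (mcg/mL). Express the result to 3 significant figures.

C₀ = Dose / Vd = 458.0 / 44.1 = 10.39 mg/L
k = ln2 / t½ = 0.693147 / 32.1 = 0.02159 h⁻¹
t / t½ = 64.20 / 32.1 = 2 half-lives
C = C₀ × (1/2)^2 = 10.39 × 0.2500 = 2.598 mg/L
(2.598 mg/L = 2.598 mcg/mL)

2.60 mcg/mL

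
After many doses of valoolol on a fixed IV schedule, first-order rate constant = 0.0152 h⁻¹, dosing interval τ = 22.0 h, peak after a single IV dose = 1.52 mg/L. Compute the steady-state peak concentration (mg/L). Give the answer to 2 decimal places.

e^(−kτ) = e^(−0.01520 × 22.0) = 0.7158
Accumulation ratio R = 1 / (1 − e^(−kτ)) = 1 / (1 − 0.7158) = 3.519
Steady-state peak = C₀ × R = 1.52 × 3.519 = 5.349 mg/L

5.35 mg/L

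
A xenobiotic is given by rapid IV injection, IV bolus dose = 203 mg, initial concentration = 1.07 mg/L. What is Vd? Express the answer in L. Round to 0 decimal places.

Vd = Dose / C₀ = 203.0 / 1.07 = 189.7 L

190 L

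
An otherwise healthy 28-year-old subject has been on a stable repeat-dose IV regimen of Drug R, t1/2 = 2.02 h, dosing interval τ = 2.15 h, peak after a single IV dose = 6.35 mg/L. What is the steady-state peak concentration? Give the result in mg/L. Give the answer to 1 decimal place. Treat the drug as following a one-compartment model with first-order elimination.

12.2 mg/L

k = ln2 / t½ = 0.693147 / 2.02 = 0.3431 h⁻¹
e^(−kτ) = e^(−0.3431 × 2.15) = 0.4782
Accumulation ratio R = 1 / (1 − e^(−kτ)) = 1 / (1 − 0.4782) = 1.916
Steady-state peak = C₀ × R = 6.35 × 1.916 = 12.17 mg/L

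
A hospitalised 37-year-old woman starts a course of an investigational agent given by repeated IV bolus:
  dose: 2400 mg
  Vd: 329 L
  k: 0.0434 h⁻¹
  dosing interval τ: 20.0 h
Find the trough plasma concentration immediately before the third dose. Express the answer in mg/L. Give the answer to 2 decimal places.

C₀ per dose = Dose / Vd = 2400 / 329 = 7.295 mg/L
Fraction remaining after one interval: r = e^(−kτ) = e^(−0.04340 × 20.0) = 0.4198
Before dose 3, 2 doses have been given (aged 1τ, 2τ).
C_trough = C₀ × (r + r²) = 7.295 × (0.4198 + 0.1762) = 4.348 mg/L

4.35 mg/L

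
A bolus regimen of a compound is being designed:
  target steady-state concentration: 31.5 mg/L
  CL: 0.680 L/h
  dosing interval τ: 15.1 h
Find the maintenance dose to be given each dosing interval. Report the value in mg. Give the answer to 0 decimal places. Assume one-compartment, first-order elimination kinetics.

323 mg

At steady state, Dose/τ = Css × CL.
Dose = Css × CL × τ = 31.5 × 0.6800 × 15.1 = 323.4 mg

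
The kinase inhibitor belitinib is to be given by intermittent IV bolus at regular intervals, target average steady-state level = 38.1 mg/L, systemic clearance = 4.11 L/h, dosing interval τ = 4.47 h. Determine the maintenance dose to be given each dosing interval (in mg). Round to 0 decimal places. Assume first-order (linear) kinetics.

At steady state, Dose/τ = Css × CL.
Dose = Css × CL × τ = 38.1 × 4.110 × 4.47 = 700.0 mg

700 mg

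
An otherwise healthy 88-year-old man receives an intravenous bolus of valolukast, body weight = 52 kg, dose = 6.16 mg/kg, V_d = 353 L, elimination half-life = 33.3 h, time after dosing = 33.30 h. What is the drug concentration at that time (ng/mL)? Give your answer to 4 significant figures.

453.7 ng/mL

Total dose = 6.16 × 52 = 320.3 mg
C₀ = Dose / Vd = 320.3 / 353 = 0.9074 mg/L
k = ln2 / t½ = 0.693147 / 33.3 = 0.02082 h⁻¹
t / t½ = 33.30 / 33.3 = 1 half-lives
C = C₀ × (1/2)^1 = 0.9074 × 0.5000 = 0.4537 mg/L
Convert: 0.4537 mg/L × 1000 = 453.7 ng/mL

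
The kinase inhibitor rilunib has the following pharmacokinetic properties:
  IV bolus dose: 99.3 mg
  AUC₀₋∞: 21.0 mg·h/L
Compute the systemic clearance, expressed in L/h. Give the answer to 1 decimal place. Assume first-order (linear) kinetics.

CL = Dose / AUC = 99.3 / 21.0 = 4.729 L/h

4.7 L/h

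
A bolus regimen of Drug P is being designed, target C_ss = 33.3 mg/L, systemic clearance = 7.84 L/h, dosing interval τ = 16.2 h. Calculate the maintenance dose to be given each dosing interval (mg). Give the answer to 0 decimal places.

4229 mg

At steady state, Dose/τ = Css × CL.
Dose = Css × CL × τ = 33.3 × 7.840 × 16.2 = 4229 mg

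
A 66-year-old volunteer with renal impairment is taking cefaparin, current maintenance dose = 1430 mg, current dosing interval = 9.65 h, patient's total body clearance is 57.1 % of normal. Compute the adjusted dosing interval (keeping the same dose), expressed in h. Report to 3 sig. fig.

To keep the same average steady-state level, dosing rate must scale with clearance.
CL ratio = 57.1 / 100 = 0.5710
New interval (same dose) = 9.65 / 0.5710 = 16.90 h

16.9 h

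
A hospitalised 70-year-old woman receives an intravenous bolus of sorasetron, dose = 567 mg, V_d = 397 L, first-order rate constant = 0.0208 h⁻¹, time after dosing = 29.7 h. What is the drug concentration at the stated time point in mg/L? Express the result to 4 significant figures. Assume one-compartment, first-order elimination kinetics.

C₀ = Dose / Vd = 567.0 / 397 = 1.428 mg/L
C = C₀ · e^(−k·t) = 1.428 × e^(−0.02080 × 29.7)
  = 1.428 × 0.5392 = 0.7700 mg/L

0.7700 mg/L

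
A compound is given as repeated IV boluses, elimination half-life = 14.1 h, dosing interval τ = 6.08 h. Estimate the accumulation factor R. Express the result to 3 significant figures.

3.87

k = ln2 / t½ = 0.693147 / 14.1 = 0.04916 h⁻¹
e^(−kτ) = e^(−0.04916 × 6.08) = 0.7416
Accumulation ratio R = 1 / (1 − e^(−kτ)) = 1 / (1 − 0.7416) = 3.870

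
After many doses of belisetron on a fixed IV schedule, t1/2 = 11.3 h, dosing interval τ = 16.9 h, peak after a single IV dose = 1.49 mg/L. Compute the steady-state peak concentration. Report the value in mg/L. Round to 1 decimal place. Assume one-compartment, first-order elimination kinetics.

k = ln2 / t½ = 0.693147 / 11.3 = 0.06134 h⁻¹
e^(−kτ) = e^(−0.06134 × 16.9) = 0.3546
Accumulation ratio R = 1 / (1 − e^(−kτ)) = 1 / (1 − 0.3546) = 1.549
Steady-state peak = C₀ × R = 1.49 × 1.549 = 2.308 mg/L

2.3 mg/L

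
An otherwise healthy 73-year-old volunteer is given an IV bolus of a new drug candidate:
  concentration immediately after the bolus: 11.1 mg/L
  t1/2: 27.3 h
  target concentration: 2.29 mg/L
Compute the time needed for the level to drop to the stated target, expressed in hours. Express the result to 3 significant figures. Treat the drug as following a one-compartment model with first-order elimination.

k = ln2 / t½ = 0.693147 / 27.3 = 0.02539 h⁻¹
t = ln(C₀ / C) / k = ln(11.10 / 2.29) / 0.02539
  = ln(4.847) / 0.02539 = 1.578 / 0.02539 = 62.15 h

62.2 h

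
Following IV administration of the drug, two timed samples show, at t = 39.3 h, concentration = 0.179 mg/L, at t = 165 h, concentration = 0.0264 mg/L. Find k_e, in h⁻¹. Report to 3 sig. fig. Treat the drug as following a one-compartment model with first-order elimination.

k = ln(C₁/C₂) / (t₂ − t₁) = ln(0.179/0.0264) / (165 − 39.3)
  = 1.914 / 125.7 = 0.01523 h⁻¹

0.0152 h⁻¹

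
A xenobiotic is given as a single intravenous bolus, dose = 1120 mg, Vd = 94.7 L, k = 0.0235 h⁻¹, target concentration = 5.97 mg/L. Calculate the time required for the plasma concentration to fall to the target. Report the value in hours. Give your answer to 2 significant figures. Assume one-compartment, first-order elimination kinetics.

C₀ = Dose / Vd = 1120 / 94.7 = 11.83 mg/L
t = ln(C₀ / C) / k = ln(11.83 / 5.97) / 0.02350
  = ln(1.982) / 0.02350 = 0.6841 / 0.02350 = 29.11 h

29 h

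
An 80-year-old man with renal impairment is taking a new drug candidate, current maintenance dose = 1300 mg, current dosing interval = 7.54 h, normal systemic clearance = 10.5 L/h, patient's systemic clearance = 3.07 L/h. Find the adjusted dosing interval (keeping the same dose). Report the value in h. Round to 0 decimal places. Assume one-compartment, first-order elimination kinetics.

To keep the same average steady-state level, dosing rate must scale with clearance.
CL ratio = 3.07 / 10.5 = 0.2924
New interval (same dose) = 7.54 / 0.2924 = 25.79 h

26 h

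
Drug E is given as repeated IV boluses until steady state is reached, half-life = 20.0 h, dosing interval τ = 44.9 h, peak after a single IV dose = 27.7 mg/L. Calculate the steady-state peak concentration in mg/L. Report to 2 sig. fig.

k = ln2 / t½ = 0.693147 / 20.0 = 0.03466 h⁻¹
e^(−kτ) = e^(−0.03466 × 44.9) = 0.2109
Accumulation ratio R = 1 / (1 − e^(−kτ)) = 1 / (1 − 0.2109) = 1.267
Steady-state peak = C₀ × R = 27.7 × 1.267 = 35.10 mg/L

35 mg/L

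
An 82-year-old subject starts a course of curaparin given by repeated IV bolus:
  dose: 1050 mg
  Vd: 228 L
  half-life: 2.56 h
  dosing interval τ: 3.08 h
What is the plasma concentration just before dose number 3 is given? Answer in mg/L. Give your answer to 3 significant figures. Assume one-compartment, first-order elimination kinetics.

C₀ per dose = Dose / Vd = 1050 / 228 = 4.605 mg/L
k = ln2 / t½ = 0.693147 / 2.56 = 0.2708 h⁻¹
Fraction remaining after one interval: r = e^(−kτ) = e^(−0.2708 × 3.08) = 0.4343
Before dose 3, 2 doses have been given (aged 1τ, 2τ).
C_trough = C₀ × (r + r²) = 4.605 × (0.4343 + 0.1886) = 2.868 mg/L

2.87 mg/L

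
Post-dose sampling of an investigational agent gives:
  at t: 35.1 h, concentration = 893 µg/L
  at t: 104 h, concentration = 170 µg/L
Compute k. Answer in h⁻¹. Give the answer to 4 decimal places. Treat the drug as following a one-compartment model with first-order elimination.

k = ln(C₁/C₂) / (t₂ − t₁) = ln(893/170) / (104 − 35.1)
  = 1.659 / 68.90 = 0.02408 h⁻¹

0.0241 h⁻¹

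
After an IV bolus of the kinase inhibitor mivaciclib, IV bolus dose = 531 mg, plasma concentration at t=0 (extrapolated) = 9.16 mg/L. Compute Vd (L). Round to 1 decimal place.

58.0 L

Vd = Dose / C₀ = 531.0 / 9.16 = 57.97 L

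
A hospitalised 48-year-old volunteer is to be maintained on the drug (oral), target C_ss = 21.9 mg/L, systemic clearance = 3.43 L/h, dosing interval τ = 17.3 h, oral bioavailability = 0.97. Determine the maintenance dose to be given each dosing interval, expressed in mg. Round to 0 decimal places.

At steady state, F × (Dose/τ) = Css × CL.
Dose = Css × CL × τ / F = 21.9 × 3.430 × 17.3 / 0.97 = 1340 mg

1340 mg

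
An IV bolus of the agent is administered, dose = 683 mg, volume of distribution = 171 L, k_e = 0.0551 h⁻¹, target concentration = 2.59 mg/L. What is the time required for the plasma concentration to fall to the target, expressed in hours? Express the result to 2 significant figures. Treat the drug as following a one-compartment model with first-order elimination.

7.9 h

C₀ = Dose / Vd = 683.0 / 171 = 3.994 mg/L
t = ln(C₀ / C) / k = ln(3.994 / 2.59) / 0.05510
  = ln(1.542) / 0.05510 = 0.4331 / 0.05510 = 7.860 h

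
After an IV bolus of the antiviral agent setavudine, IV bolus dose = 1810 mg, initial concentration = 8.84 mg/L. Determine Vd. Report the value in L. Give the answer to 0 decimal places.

205 L

Vd = Dose / C₀ = 1810 / 8.84 = 204.8 L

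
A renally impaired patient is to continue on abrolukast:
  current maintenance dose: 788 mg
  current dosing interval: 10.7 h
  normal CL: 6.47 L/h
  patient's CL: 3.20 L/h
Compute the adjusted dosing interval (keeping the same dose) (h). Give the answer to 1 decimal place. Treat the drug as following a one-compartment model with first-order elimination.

21.6 h

To keep the same average steady-state level, dosing rate must scale with clearance.
CL ratio = 3.20 / 6.47 = 0.4946
New interval (same dose) = 10.7 / 0.4946 = 21.63 h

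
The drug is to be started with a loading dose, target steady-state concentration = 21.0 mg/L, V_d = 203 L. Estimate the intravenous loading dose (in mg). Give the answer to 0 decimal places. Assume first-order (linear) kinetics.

4263 mg

LD = Css × Vd = 21.0 × 203 = 4263 mg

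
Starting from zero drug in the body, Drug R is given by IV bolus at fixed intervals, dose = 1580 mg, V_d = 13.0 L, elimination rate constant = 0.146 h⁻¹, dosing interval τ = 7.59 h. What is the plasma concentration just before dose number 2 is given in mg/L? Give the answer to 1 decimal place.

C₀ per dose = Dose / Vd = 1580 / 13.0 = 121.5 mg/L
Fraction remaining after one interval: r = e^(−kτ) = e^(−0.1460 × 7.59) = 0.3302
Before dose 2, 1 dose has been given (aged 1τ).
C_trough = C₀ × r = 121.5 × 0.3302 = 40.12 mg/L

40.1 mg/L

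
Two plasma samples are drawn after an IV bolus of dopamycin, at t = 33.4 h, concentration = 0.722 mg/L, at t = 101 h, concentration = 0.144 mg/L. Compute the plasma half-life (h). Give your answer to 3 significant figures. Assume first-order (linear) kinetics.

29.1 h

k = ln(C₁/C₂) / (t₂ − t₁) = ln(0.722/0.144) / (101 − 33.4)
  = 1.612 / 67.60 = 0.02385 h⁻¹
t½ = ln2 / k = 0.693147 / 0.02385 = 29.06 h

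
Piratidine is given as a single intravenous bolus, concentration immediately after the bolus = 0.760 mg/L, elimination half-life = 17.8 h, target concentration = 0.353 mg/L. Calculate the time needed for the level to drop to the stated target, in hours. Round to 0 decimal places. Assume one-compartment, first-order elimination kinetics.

k = ln2 / t½ = 0.693147 / 17.8 = 0.03894 h⁻¹
t = ln(C₀ / C) / k = ln(0.7600 / 0.353) / 0.03894
  = ln(2.153) / 0.03894 = 0.7669 / 0.03894 = 19.69 h

20 h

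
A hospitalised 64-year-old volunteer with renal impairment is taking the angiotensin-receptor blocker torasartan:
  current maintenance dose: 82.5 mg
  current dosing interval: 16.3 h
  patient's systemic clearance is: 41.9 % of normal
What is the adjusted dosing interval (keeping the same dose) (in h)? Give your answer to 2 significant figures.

To keep the same average steady-state level, dosing rate must scale with clearance.
CL ratio = 41.9 / 100 = 0.4190
New interval (same dose) = 16.3 / 0.4190 = 38.90 h

39 h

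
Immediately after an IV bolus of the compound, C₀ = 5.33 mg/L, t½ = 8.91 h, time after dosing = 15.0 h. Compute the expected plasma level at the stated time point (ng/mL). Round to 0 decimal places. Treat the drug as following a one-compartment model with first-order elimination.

1659 ng/mL

k = ln2 / t½ = 0.693147 / 8.91 = 0.07779 h⁻¹
C = C₀ · e^(−k·t) = 5.330 × e^(−0.07779 × 15.0)
  = 5.330 × 0.3113 = 1.659 mg/L
Convert: 1.659 mg/L × 1000 = 1659 ng/mL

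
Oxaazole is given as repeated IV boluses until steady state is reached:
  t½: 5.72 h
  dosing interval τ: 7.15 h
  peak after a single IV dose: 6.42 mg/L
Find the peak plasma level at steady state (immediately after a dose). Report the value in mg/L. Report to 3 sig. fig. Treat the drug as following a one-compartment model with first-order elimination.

11.1 mg/L

k = ln2 / t½ = 0.693147 / 5.72 = 0.1212 h⁻¹
e^(−kτ) = e^(−0.1212 × 7.15) = 0.4204
Accumulation ratio R = 1 / (1 − e^(−kτ)) = 1 / (1 − 0.4204) = 1.725
Steady-state peak = C₀ × R = 6.42 × 1.725 = 11.07 mg/L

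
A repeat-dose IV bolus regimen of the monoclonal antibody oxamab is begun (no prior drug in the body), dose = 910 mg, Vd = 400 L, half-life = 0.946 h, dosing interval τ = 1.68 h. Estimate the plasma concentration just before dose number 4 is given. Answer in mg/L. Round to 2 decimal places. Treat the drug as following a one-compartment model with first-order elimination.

C₀ per dose = Dose / Vd = 910 / 400 = 2.275 mg/L
k = ln2 / t½ = 0.693147 / 0.946 = 0.7327 h⁻¹
Fraction remaining after one interval: r = e^(−kτ) = e^(−0.7327 × 1.68) = 0.2920
Before dose 4, 3 doses have been given (aged 1τ, 2τ, 3τ).
C_trough = C₀ × (r + r² + … + r^3) = C₀ × r(1−r^3)/(1−r)
        = 2.275 × 0.2920 × (1 − 0.02490) / (1 − 0.2920) = 0.9149 mg/L

0.91 mg/L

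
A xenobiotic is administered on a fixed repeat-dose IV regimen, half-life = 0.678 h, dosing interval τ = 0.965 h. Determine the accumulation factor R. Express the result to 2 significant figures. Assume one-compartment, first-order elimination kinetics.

k = ln2 / t½ = 0.693147 / 0.678 = 1.022 h⁻¹
e^(−kτ) = e^(−1.022 × 0.965) = 0.3730
Accumulation ratio R = 1 / (1 − e^(−kτ)) = 1 / (1 − 0.3730) = 1.595

1.6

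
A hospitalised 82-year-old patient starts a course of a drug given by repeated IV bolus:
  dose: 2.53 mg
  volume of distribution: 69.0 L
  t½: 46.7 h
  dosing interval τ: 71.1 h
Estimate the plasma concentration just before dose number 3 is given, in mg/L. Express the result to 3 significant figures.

C₀ per dose = Dose / Vd = 2.53 / 69.0 = 0.03667 mg/L
k = ln2 / t½ = 0.693147 / 46.7 = 0.01484 h⁻¹
Fraction remaining after one interval: r = e^(−kτ) = e^(−0.01484 × 71.1) = 0.3481
Before dose 3, 2 doses have been given (aged 1τ, 2τ).
C_trough = C₀ × (r + r²) = 0.03667 × (0.3481 + 0.1212) = 0.01721 mg/L

0.0172 mg/L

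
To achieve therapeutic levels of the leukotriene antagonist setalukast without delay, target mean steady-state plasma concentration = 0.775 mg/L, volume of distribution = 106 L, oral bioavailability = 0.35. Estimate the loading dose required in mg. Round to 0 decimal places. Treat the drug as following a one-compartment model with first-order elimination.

235 mg

LD = Css × Vd / F = 0.775 × 106 / 0.35 = 234.7 mg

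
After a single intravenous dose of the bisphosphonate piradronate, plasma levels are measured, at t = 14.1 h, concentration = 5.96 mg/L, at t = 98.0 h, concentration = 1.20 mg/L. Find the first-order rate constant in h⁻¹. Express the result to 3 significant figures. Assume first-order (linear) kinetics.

0.0191 h⁻¹

k = ln(C₁/C₂) / (t₂ − t₁) = ln(5.96/1.20) / (98.0 − 14.1)
  = 1.603 / 83.90 = 0.01911 h⁻¹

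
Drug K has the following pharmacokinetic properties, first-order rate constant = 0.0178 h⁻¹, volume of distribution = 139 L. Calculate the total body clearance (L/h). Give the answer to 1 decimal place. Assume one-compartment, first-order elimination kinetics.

CL = k × Vd = 0.0178 × 139 = 2.474 L/h

2.5 L/h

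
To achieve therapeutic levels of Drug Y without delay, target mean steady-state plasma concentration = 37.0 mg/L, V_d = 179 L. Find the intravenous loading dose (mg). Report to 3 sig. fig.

6620 mg

LD = Css × Vd = 37.0 × 179 = 6623 mg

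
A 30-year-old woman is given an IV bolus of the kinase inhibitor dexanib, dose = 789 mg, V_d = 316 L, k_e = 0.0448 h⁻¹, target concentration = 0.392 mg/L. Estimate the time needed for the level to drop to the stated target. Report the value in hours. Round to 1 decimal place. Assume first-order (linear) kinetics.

C₀ = Dose / Vd = 789.0 / 316 = 2.497 mg/L
t = ln(C₀ / C) / k = ln(2.497 / 0.392) / 0.04480
  = ln(6.370) / 0.04480 = 1.852 / 0.04480 = 41.34 h

41.3 h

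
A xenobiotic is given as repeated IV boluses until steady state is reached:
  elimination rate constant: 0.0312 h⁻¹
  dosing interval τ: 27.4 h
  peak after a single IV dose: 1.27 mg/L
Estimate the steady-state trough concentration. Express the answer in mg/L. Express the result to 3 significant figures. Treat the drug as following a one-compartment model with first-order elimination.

e^(−kτ) = e^(−0.03120 × 27.4) = 0.4253
Accumulation ratio R = 1 / (1 − e^(−kτ)) = 1 / (1 − 0.4253) = 1.740
Steady-state trough = C₀ × R × e^(−kτ) = 1.27 × 1.740 × 0.4253 = 0.9398 mg/L

0.940 mg/L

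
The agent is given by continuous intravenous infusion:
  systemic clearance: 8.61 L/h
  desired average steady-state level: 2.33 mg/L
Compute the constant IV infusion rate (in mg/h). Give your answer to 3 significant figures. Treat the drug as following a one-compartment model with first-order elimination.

20.1 mg/h

At steady state, infusion rate R₀ = Css × CL = 2.33 × 8.610 = 20.06 mg/h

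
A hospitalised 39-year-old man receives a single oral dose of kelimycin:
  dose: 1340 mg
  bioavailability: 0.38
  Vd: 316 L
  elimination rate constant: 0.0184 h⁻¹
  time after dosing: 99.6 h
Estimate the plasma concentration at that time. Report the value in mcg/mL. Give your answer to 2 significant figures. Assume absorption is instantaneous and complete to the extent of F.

0.26 mcg/mL

Amount reaching circulation = F × Dose = 0.38 × 1340 = 509.2 mg
C₀ = F·Dose / Vd = 509.2 / 316 = 1.611 mg/L
C = C₀ · e^(−k·t) = 1.611 × e^(−0.01840 × 99.6)
  = 1.611 × 0.1600 = 0.2578 mg/L
(0.2578 mg/L = 0.2578 mcg/mL)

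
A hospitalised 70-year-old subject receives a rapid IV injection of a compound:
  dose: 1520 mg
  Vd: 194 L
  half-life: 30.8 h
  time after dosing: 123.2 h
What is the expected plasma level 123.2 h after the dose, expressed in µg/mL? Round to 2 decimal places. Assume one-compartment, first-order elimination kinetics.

0.49 µg/mL

C₀ = Dose / Vd = 1520 / 194 = 7.835 mg/L
k = ln2 / t½ = 0.693147 / 30.8 = 0.02250 h⁻¹
t / t½ = 123.2 / 30.8 = 4 half-lives
C = C₀ × (1/2)^4 = 7.835 × 0.06250 = 0.4897 mg/L
(0.4897 mg/L = 0.4897 µg/mL)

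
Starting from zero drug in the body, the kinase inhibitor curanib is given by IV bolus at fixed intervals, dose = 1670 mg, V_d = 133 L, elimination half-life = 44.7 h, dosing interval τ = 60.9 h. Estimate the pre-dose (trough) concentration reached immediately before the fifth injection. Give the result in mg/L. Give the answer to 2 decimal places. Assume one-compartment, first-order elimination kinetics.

7.81 mg/L

C₀ per dose = Dose / Vd = 1670 / 133 = 12.56 mg/L
k = ln2 / t½ = 0.693147 / 44.7 = 0.01551 h⁻¹
Fraction remaining after one interval: r = e^(−kτ) = e^(−0.01551 × 60.9) = 0.3889
Before dose 5, 4 doses have been given (aged 1τ, 2τ, 3τ, 4τ).
C_trough = C₀ × (r + r² + … + r^4) = C₀ × r(1−r^4)/(1−r)
        = 12.56 × 0.3889 × (1 − 0.02287) / (1 − 0.3889) = 7.810 mg/L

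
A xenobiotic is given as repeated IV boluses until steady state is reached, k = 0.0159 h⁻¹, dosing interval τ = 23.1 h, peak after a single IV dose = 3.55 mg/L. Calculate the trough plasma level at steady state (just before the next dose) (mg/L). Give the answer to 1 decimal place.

8.0 mg/L

e^(−kτ) = e^(−0.01590 × 23.1) = 0.6926
Accumulation ratio R = 1 / (1 − e^(−kτ)) = 1 / (1 − 0.6926) = 3.253
Steady-state trough = C₀ × R × e^(−kτ) = 3.55 × 3.253 × 0.6926 = 7.998 mg/L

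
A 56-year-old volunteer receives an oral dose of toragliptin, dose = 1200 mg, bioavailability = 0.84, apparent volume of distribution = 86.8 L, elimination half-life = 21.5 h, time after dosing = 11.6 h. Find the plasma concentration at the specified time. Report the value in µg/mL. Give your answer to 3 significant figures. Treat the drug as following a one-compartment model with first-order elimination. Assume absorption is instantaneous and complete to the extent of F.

Amount reaching circulation = F × Dose = 0.84 × 1200 = 1008 mg
C₀ = F·Dose / Vd = 1008 / 86.8 = 11.61 mg/L
k = ln2 / t½ = 0.693147 / 21.5 = 0.03224 h⁻¹
C = C₀ · e^(−k·t) = 11.61 × e^(−0.03224 × 11.6)
  = 11.61 × 0.6880 = 7.988 mg/L
(7.988 mg/L = 7.988 µg/mL)

7.99 µg/mL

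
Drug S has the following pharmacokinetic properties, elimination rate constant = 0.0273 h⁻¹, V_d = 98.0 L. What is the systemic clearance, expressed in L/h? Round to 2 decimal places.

2.68 L/h

CL = k × Vd = 0.0273 × 98.0 = 2.675 L/h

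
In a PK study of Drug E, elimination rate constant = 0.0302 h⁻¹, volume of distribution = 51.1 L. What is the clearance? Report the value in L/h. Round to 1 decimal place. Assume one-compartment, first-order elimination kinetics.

CL = k × Vd = 0.0302 × 51.1 = 1.543 L/h

1.5 L/h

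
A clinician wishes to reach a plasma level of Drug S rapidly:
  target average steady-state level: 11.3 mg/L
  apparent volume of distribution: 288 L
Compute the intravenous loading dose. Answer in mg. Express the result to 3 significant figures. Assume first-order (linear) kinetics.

LD = Css × Vd = 11.3 × 288 = 3254 mg

3250 mg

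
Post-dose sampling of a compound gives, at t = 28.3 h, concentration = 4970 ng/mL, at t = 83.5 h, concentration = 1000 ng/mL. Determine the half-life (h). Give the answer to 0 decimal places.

24 h

k = ln(C₁/C₂) / (t₂ − t₁) = ln(4970/1000) / (83.5 − 28.3)
  = 1.603 / 55.20 = 0.02904 h⁻¹
t½ = ln2 / k = 0.693147 / 0.02904 = 23.87 h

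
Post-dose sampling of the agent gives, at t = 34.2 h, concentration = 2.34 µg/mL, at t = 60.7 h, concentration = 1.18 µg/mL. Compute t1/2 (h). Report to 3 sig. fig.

k = ln(C₁/C₂) / (t₂ − t₁) = ln(2.34/1.18) / (60.7 − 34.2)
  = 0.6846 / 26.50 = 0.02583 h⁻¹
t½ = ln2 / k = 0.693147 / 0.02583 = 26.83 h

26.8 h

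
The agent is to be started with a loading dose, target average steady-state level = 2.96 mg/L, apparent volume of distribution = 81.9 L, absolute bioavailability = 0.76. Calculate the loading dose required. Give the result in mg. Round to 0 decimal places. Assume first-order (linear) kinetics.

LD = Css × Vd / F = 2.96 × 81.9 / 0.76 = 319.0 mg

319 mg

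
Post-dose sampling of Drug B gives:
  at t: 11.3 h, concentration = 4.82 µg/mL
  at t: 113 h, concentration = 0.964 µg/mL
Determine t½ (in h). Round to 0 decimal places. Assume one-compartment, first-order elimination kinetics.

k = ln(C₁/C₂) / (t₂ − t₁) = ln(4.82/0.964) / (113 − 11.3)
  = 1.609 / 101.7 = 0.01582 h⁻¹
t½ = ln2 / k = 0.693147 / 0.01582 = 43.81 h

44 h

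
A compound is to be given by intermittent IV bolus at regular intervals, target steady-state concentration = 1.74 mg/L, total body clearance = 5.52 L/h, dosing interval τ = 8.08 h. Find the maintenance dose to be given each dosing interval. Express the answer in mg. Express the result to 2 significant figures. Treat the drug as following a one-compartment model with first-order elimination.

At steady state, Dose/τ = Css × CL.
Dose = Css × CL × τ = 1.74 × 5.520 × 8.08 = 77.61 mg

78 mg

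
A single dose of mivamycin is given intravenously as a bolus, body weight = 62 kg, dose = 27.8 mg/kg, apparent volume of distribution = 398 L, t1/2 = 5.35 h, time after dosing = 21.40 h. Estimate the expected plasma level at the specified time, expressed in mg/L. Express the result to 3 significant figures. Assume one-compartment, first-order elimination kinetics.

Total dose = 27.8 × 62 = 1724 mg
C₀ = Dose / Vd = 1724 / 398 = 4.332 mg/L
k = ln2 / t½ = 0.693147 / 5.35 = 0.1296 h⁻¹
t / t½ = 21.40 / 5.35 = 4 half-lives
C = C₀ × (1/2)^4 = 4.332 × 0.06250 = 0.2708 mg/L

0.271 mg/L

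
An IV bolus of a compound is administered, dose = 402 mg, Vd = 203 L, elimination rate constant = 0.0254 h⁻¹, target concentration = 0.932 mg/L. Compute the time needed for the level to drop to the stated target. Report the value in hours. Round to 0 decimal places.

30 h

C₀ = Dose / Vd = 402.0 / 203 = 1.980 mg/L
t = ln(C₀ / C) / k = ln(1.980 / 0.932) / 0.02540
  = ln(2.124) / 0.02540 = 0.7533 / 0.02540 = 29.66 h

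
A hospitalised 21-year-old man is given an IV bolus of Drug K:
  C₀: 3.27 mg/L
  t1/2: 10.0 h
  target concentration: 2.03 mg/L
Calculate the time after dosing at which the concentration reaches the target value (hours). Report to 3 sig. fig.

k = ln2 / t½ = 0.693147 / 10.0 = 0.06931 h⁻¹
t = ln(C₀ / C) / k = ln(3.270 / 2.03) / 0.06931
  = ln(1.611) / 0.06931 = 0.4769 / 0.06931 = 6.881 h

6.88 h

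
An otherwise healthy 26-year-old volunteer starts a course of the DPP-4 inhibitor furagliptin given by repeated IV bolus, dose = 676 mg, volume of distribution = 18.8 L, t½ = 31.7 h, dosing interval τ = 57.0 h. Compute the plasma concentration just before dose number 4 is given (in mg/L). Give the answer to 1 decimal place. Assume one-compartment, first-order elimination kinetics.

C₀ per dose = Dose / Vd = 676 / 18.8 = 35.96 mg/L
k = ln2 / t½ = 0.693147 / 31.7 = 0.02187 h⁻¹
Fraction remaining after one interval: r = e^(−kτ) = e^(−0.02187 × 57.0) = 0.2875
Before dose 4, 3 doses have been given (aged 1τ, 2τ, 3τ).
C_trough = C₀ × (r + r² + … + r^3) = C₀ × r(1−r^3)/(1−r)
        = 35.96 × 0.2875 × (1 − 0.02376) / (1 − 0.2875) = 14.17 mg/L

14.2 mg/L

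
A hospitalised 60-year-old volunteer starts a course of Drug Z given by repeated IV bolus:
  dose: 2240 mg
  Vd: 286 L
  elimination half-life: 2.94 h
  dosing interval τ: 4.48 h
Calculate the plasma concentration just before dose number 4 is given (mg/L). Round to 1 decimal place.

4.0 mg/L

C₀ per dose = Dose / Vd = 2240 / 286 = 7.832 mg/L
k = ln2 / t½ = 0.693147 / 2.94 = 0.2358 h⁻¹
Fraction remaining after one interval: r = e^(−kτ) = e^(−0.2358 × 4.48) = 0.3477
Before dose 4, 3 doses have been given (aged 1τ, 2τ, 3τ).
C_trough = C₀ × (r + r² + … + r^3) = C₀ × r(1−r^3)/(1−r)
        = 7.832 × 0.3477 × (1 − 0.04204) / (1 − 0.3477) = 3.999 mg/L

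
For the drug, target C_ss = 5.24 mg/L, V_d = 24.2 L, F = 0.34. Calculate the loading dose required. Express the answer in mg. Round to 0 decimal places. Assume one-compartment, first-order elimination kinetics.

373 mg

LD = Css × Vd / F = 5.24 × 24.2 / 0.34 = 373.0 mg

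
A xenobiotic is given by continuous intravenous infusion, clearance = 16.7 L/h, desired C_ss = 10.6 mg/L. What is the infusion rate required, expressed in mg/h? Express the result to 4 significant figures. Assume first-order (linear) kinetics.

177.0 mg/h

At steady state, infusion rate R₀ = Css × CL = 10.6 × 16.70 = 177.0 mg/h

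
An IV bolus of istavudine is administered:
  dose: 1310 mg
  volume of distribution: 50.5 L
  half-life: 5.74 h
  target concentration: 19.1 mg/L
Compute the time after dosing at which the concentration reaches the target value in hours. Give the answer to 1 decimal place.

C₀ = Dose / Vd = 1310 / 50.5 = 25.94 mg/L
k = ln2 / t½ = 0.693147 / 5.74 = 0.1208 h⁻¹
t = ln(C₀ / C) / k = ln(25.94 / 19.1) / 0.1208
  = ln(1.358) / 0.1208 = 0.3060 / 0.1208 = 2.533 h

2.5 h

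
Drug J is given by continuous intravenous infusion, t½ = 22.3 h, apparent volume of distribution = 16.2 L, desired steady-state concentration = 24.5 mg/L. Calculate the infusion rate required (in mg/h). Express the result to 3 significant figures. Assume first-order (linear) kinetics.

k = ln2 / t½ = 0.693147 / 22.3 = 0.03108 h⁻¹
CL = k × Vd = 0.03108 × 16.2 = 0.5035 L/h
At steady state, infusion rate R₀ = Css × CL = 24.5 × 0.5035 = 12.34 mg/h

12.3 mg/h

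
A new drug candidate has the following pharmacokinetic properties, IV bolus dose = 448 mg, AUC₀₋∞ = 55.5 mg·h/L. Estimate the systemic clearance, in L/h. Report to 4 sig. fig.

8.072 L/h

CL = Dose / AUC = 448 / 55.5 = 8.072 L/h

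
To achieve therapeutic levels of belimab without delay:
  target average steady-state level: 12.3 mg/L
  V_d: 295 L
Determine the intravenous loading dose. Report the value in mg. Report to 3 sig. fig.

3630 mg

LD = Css × Vd = 12.3 × 295 = 3629 mg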